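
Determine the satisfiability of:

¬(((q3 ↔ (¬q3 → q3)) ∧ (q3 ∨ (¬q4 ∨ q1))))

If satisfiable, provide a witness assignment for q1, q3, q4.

q1: False, q3: False, q4: True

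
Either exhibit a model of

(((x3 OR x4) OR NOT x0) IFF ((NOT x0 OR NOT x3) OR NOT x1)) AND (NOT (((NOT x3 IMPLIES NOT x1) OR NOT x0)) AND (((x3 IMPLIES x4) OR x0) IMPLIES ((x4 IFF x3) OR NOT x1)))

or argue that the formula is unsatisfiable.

Unsatisfiable — no assignment works.

Case x3 = True: the conjunct NOT (((NOT x3 IMPLIES NOT x1) OR NOT x0)) becomes NOT ((True OR NOT x0)) = False.
Case x3 = False: the formula simplifies to (x4 OR NOT x0) AND (NOT ((NOT x1 OR NOT x0)) AND (NOT x4 OR NOT x1)).
  x0 = True: simplifies to x4 AND (NOT (NOT x1) AND (NOT x4 OR NOT x1)).
    x1 = True: simplifies to x4 AND NOT x4.
      x4 = True: the conjunct NOT x4 is False.
      x4 = False: the conjunct x4 is False.
    x1 = False: the conjunct NOT (NOT x1) becomes NOT (NOT False) = False.
  x0 = False: the conjunct NOT ((NOT x1 OR NOT x0)) becomes NOT ((NOT x1 OR True)) = False.
Both cases fail — unsatisfiable.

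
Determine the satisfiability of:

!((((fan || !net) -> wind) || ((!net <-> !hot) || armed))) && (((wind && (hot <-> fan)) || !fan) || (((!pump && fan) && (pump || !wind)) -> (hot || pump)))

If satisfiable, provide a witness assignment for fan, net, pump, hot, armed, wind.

fan = False; net = False; pump = True; hot = True; armed = False; wind = False

  !((((fan || !net) -> wind) || ((!net <-> !hot) || armed))) = True
    ((fan || !net) -> wind) || ((!net <-> !hot) || armed) = False
      (fan || !net) -> wind = False
        fan || !net = True
          !net = True
      (!net <-> !hot) || armed = False
        !net <-> !hot = False
          !net = True
          !hot = False
  ((wind && (hot <-> fan)) || !fan) || (((!pump && fan) && (pump || !wind)) -> (hot || pump)) = True
    (wind && (hot <-> fan)) || !fan = True
      wind && (hot <-> fan) = False
        hot <-> fan = False
      !fan = True
    ((!pump && fan) && (pump || !wind)) -> (hot || pump) = True
      (!pump && fan) && (pump || !wind) = False
        !pump && fan = False
          !pump = False
        pump || !wind = True
          !wind = True
      hot || pump = True
Both conjuncts True, so the formula holds.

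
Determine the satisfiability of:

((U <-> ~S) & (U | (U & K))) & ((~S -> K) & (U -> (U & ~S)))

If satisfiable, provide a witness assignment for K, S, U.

K = True, S = False, U = True

  (U <-> ~S) & (U | (U & K)) = True
    U <-> ~S = True
      ~S = True
    U | (U & K) = True
      U & K = True
  (~S -> K) & (U -> (U & ~S)) = True
    ~S -> K = True
      ~S = True
    U -> (U & ~S) = True
      U & ~S = True
        ~S = True
Both conjuncts True, so the formula holds.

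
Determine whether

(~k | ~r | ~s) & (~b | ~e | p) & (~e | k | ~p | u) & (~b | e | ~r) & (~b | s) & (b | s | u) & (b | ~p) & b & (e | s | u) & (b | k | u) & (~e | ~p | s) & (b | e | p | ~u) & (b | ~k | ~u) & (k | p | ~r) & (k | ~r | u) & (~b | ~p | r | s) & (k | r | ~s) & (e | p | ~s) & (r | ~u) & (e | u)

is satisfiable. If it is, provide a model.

k=F; b=T; r=T; s=T; p=T; u=T; e=T

Unit clause (b) forces b = True.
In (~b | s) only s is left, so s = True.
Set k = False.
  then (k | r | ~s) forces r = True.
  then (~b | e | ~r) forces e = True.
  then (k | p | ~r) forces p = True.
  then (k | ~r | u) forces u = True.
All clauses satisfied.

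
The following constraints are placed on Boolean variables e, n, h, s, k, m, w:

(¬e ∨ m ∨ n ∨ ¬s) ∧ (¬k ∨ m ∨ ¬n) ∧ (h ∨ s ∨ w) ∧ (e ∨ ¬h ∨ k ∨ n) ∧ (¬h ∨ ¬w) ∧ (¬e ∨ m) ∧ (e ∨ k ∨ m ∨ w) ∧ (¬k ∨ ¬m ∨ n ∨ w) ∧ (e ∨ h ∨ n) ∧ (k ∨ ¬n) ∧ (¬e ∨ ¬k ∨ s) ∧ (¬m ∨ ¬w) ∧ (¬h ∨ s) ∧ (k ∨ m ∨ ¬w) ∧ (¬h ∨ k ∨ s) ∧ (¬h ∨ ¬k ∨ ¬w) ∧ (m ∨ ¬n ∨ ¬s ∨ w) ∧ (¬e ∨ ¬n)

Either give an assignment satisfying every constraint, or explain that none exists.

Set e = False.
Set n = True.
  then (k ∨ ¬n) forces k = True.
  then (¬k ∨ m ∨ ¬n) forces m = True.
  then (¬m ∨ ¬w) forces w = False.
Set h = False.
  then (h ∨ s ∨ w) forces s = True.
All clauses satisfied.

e: False, n: True, h: False, s: True, k: True, m: True, w: False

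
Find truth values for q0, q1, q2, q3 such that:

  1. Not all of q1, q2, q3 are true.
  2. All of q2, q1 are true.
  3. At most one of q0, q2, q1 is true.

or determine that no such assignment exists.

No satisfying assignment exists.

Case q1 = True:
  (2) forces q2 = True.
  Constraint (3) is violated (q2=T, q1=T) — contradiction.
Case q1 = False:
  Constraint (2) is violated (q1=F) — contradiction.
Both cases fail — unsatisfiable.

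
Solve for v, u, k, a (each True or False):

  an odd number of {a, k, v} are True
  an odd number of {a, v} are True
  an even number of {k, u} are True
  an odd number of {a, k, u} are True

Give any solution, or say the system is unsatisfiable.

v = False, u = False, k = False, a = True

{a, k, v}: 1 true → odd ✓
{a, v}: 1 true → odd ✓
{k, u}: 0 true → even ✓
{a, k, u}: 1 true → odd ✓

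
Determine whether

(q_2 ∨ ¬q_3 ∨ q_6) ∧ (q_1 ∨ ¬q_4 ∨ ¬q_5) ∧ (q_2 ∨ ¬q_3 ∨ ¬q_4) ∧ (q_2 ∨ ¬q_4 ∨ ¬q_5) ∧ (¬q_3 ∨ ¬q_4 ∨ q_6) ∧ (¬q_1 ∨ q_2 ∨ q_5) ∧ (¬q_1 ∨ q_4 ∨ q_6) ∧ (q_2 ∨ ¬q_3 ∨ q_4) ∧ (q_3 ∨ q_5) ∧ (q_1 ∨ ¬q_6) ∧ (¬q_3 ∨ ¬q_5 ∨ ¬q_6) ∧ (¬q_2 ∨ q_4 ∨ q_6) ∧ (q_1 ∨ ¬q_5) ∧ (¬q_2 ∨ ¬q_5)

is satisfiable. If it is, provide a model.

q_1: True; q_2: True; q_3: True; q_4: False; q_5: False; q_6: True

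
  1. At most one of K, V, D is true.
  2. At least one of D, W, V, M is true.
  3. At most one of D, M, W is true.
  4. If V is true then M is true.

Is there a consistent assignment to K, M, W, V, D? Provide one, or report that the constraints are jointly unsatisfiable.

K=T, M=T, W=F, V=F, D=F

  (1) {K, V, D}: 1 true — at most one ✓
  (2) {D, W, V, M}: 1 true — at least one ✓
  (3) {D, M, W}: 1 true — at most one ✓
  (4) V=F ⇒ M: vacuous ✓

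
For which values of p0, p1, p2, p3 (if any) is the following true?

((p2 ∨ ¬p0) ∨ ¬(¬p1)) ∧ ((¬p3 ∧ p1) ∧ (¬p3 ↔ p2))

p0 = True, p1 = True, p2 = True, p3 = False

  (p2 ∨ ¬p0) ∨ ¬(¬p1) = True
    p2 ∨ ¬p0 = True
      ¬p0 = False
    ¬(¬p1) = True
      ¬p1 = False
  (¬p3 ∧ p1) ∧ (¬p3 ↔ p2) = True
    ¬p3 ∧ p1 = True
      ¬p3 = True
    ¬p3 ↔ p2 = True
      ¬p3 = True
Both conjuncts True, so the formula holds.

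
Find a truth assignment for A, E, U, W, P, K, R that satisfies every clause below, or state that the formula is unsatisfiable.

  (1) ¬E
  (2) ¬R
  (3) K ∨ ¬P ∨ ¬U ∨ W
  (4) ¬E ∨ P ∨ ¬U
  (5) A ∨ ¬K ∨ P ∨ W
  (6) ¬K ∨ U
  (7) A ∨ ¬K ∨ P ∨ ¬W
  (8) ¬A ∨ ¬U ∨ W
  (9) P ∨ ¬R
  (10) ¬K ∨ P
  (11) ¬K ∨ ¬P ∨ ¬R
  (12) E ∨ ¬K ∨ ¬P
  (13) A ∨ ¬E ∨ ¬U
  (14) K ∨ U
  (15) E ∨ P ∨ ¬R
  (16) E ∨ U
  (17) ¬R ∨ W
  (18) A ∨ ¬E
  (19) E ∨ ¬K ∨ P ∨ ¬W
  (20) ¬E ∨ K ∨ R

A: False, E: False, U: True, W: True, P: True, K: False, R: False

Unit clause (¬E) forces E = False.
Unit clause (¬R) forces R = False.
In (E ∨ U) only U is left, so U = True.
Set A = False.
Set W = True.
Set P = True.
  then (E ∨ ¬K ∨ ¬P) forces K = False.
All clauses satisfied.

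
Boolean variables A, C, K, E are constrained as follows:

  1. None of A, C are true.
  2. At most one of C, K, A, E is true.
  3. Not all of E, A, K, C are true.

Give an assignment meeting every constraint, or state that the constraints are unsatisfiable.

A=F, C=F, K=T, E=F

  (1) {A, C}: 0 true — none ✓
  (2) {C, K, A, E}: 1 true — at most one ✓
  (3) {E, A, K, C}: 1/4 true — not all ✓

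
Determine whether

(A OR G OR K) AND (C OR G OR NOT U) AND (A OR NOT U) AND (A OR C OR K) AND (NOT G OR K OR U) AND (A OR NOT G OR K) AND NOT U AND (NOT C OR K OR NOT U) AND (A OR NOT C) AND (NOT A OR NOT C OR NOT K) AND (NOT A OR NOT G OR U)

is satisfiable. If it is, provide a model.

G: True; A: False; K: True; C: False; U: False

Unit clause (NOT U) forces U = False.
Set G = True.
  then (NOT G OR K OR U) forces K = True.
  then (NOT A OR NOT G OR U) forces A = False.
  then (A OR NOT C) forces C = False.
All clauses satisfied.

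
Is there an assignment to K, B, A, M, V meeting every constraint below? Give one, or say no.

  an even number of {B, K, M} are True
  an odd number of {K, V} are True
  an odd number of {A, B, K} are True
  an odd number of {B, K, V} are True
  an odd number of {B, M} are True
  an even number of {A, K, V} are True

Unsatisfiable

Adding constraints 1, 3, 4, 5, 6 mod 2: every variable appears an even number of times on the left, so the left side is 0.
But the right sides sum to 1 (mod 2). 0 ≠ 1 — the system is inconsistent.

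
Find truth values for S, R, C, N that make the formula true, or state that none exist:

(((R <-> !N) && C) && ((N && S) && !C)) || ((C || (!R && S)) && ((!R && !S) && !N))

S = False, R = False, C = True, N = False

  (((R <-> !N) && C) && ((N && S) && !C)) || ((C || (!R && S)) && ((!R && !S) && !N)) = True
    ((R <-> !N) && C) && ((N && S) && !C) = False
      (R <-> !N) && C = False
        R <-> !N = False
          !N = True
      (N && S) && !C = False
        N && S = False
        !C = False
    (C || (!R && S)) && ((!R && !S) && !N) = True
      C || (!R && S) = True
        !R && S = False
          !R = True
      (!R && !S) && !N = True
        !R && !S = True
          !R = True
          !S = True
        !N = True
The formula evaluates to True.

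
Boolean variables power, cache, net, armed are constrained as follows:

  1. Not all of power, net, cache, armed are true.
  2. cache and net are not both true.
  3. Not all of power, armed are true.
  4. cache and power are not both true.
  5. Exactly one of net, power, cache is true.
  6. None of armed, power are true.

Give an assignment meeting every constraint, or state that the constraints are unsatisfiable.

power=F, cache=T, net=F, armed=F

  (1) {power, net, cache, armed}: 1/4 true — not all ✓
  (2) cache=T, net=F — not both ✓
  (3) {power, armed}: 0/2 true — not all ✓
  (4) cache=T, power=F — not both ✓
  (5) {net, power, cache}: 1 true — exactly one ✓
  (6) {armed, power}: 0 true — none ✓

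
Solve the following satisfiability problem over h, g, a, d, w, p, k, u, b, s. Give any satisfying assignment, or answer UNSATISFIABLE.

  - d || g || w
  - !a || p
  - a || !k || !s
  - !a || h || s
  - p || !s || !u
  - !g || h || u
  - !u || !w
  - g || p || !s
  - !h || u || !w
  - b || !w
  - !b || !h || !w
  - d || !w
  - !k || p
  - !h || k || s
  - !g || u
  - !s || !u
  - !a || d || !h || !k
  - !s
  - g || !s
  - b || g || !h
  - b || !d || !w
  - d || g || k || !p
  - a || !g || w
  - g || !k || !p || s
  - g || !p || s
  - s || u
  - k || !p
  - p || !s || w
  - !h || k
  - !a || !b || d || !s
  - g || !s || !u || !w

Unit clause (!s) forces s = False.
In (s || u) only u is left, so u = True.
In (!u || !w) only !w is left, so w = False.
Set h = False.
  then (!a || h || s) forces a = False.
  then (a || !g || w) forces g = False.
  then (g || !p || s) forces p = False.
  then (d || g || w) forces d = True.
  then (!k || p) forces k = False.
Set b = False.
All clauses satisfied.

h: False, g: False, a: False, d: True, w: False, p: False, k: False, u: True, b: False, s: False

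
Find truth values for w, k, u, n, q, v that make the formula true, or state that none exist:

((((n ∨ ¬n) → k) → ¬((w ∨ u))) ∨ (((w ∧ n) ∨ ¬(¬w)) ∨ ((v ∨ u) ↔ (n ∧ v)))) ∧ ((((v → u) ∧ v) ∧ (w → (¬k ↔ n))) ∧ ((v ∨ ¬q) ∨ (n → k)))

w: False, k: True, u: True, n: True, q: True, v: True

  (((n ∨ ¬n) → k) → ¬((w ∨ u))) ∨ (((w ∧ n) ∨ ¬(¬w)) ∨ ((v ∨ u) ↔ (n ∧ v))) = True
    ((n ∨ ¬n) → k) → ¬((w ∨ u)) = False
      (n ∨ ¬n) → k = True
        n ∨ ¬n = True
          ¬n = False
      ¬((w ∨ u)) = False
        w ∨ u = True
    ((w ∧ n) ∨ ¬(¬w)) ∨ ((v ∨ u) ↔ (n ∧ v)) = True
      (w ∧ n) ∨ ¬(¬w) = False
        w ∧ n = False
        ¬(¬w) = False
          ¬w = True
      (v ∨ u) ↔ (n ∧ v) = True
        v ∨ u = True
        n ∧ v = True
  (((v → u) ∧ v) ∧ (w → (¬k ↔ n))) ∧ ((v ∨ ¬q) ∨ (n → k)) = True
    ((v → u) ∧ v) ∧ (w → (¬k ↔ n)) = True
      (v → u) ∧ v = True
        v → u = True
      w → (¬k ↔ n) = True
        ¬k ↔ n = False
          ¬k = False
    (v ∨ ¬q) ∨ (n → k) = True
      v ∨ ¬q = True
        ¬q = False
      n → k = True
Both conjuncts True, so the formula holds.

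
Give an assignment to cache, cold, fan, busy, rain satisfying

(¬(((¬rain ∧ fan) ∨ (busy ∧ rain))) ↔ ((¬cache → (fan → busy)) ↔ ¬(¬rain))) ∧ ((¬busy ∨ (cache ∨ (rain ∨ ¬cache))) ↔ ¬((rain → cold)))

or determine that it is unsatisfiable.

cache = False, cold = False, fan = False, busy = False, rain = True

  ¬(((¬rain ∧ fan) ∨ (busy ∧ rain))) ↔ ((¬cache → (fan → busy)) ↔ ¬(¬rain)) = True
    ¬(((¬rain ∧ fan) ∨ (busy ∧ rain))) = True
      (¬rain ∧ fan) ∨ (busy ∧ rain) = False
        ¬rain ∧ fan = False
          ¬rain = False
        busy ∧ rain = False
    (¬cache → (fan → busy)) ↔ ¬(¬rain) = True
      ¬cache → (fan → busy) = True
        ¬cache = True
        fan → busy = True
      ¬(¬rain) = True
        ¬rain = False
  (¬busy ∨ (cache ∨ (rain ∨ ¬cache))) ↔ ¬((rain → cold)) = True
    ¬busy ∨ (cache ∨ (rain ∨ ¬cache)) = True
      ¬busy = True
      cache ∨ (rain ∨ ¬cache) = True
        rain ∨ ¬cache = True
          ¬cache = True
    ¬((rain → cold)) = True
      rain → cold = False
Both conjuncts True, so the formula holds.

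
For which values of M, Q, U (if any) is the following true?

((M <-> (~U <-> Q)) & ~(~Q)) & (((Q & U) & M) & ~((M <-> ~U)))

Case Q = True: the formula simplifies to (M <-> ~U) & ((U & M) & ~((M <-> ~U))).
  M = True: simplifies to ~U & (U & ~(~U)).
    U = True: the conjunct ~U is False.
    U = False: the conjunct U is False.
  M = False: the conjunct M is False.
Case Q = False: the conjunct ~(~Q) becomes ~(~False) = False.
Both cases fail — unsatisfiable.

Unsatisfiable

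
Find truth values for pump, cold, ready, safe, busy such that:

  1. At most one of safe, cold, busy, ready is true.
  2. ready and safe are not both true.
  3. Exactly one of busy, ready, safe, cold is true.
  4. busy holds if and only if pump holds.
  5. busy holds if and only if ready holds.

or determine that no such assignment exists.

pump = False; cold = False; ready = False; safe = True; busy = False

  (1) {safe, cold, busy, ready}: 1 true — at most one ✓
  (2) ready=F, safe=T — not both ✓
  (3) {busy, ready, safe, cold}: 1 true — exactly one ✓
  (4) busy=F, pump=F — same ✓
  (5) busy=F, ready=F — same ✓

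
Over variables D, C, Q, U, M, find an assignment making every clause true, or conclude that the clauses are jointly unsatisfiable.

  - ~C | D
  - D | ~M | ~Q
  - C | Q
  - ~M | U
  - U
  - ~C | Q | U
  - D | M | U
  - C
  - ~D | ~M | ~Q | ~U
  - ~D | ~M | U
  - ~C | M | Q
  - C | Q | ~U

D = True; C = True; Q = True; U = True; M = False

Unit clause (U) forces U = True.
Unit clause (C) forces C = True.
In (~C | D) only D is left, so D = True.
Set Q = True.
  then (~D | ~M | ~Q | ~U) forces M = False.
All clauses satisfied.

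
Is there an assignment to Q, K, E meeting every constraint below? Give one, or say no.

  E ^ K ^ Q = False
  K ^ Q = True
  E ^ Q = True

Q = False; K = True; E = True

E ^ K ^ Q = T ^ T ^ F = False ✓
K ^ Q = T ^ F = True ✓
E ^ Q = T ^ F = True ✓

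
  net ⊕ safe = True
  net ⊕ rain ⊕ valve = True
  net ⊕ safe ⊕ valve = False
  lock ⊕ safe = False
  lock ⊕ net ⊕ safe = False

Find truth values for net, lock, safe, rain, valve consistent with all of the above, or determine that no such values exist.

net = False, lock = True, safe = True, rain = False, valve = True

net ⊕ safe = F ⊕ T = True ✓
net ⊕ rain ⊕ valve = F ⊕ F ⊕ T = True ✓
net ⊕ safe ⊕ valve = F ⊕ T ⊕ T = False ✓
lock ⊕ safe = T ⊕ T = False ✓
lock ⊕ net ⊕ safe = T ⊕ F ⊕ T = False ✓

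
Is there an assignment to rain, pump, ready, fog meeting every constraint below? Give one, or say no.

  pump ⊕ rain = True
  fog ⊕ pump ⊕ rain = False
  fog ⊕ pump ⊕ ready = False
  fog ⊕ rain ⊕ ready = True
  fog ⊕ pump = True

rain=T; pump=F; ready=T; fog=T

pump ⊕ rain = F ⊕ T = True ✓
fog ⊕ pump ⊕ rain = T ⊕ F ⊕ T = False ✓
fog ⊕ pump ⊕ ready = T ⊕ F ⊕ T = False ✓
fog ⊕ rain ⊕ ready = T ⊕ T ⊕ T = True ✓
fog ⊕ pump = T ⊕ F = True ✓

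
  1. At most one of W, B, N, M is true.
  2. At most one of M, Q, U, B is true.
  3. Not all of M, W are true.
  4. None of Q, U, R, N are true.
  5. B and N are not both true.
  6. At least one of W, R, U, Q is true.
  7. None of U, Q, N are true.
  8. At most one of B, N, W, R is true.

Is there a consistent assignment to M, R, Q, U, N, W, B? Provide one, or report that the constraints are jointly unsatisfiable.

M=F; R=F; Q=F; U=F; N=F; W=T; B=F

  (1) {W, B, N, M}: 1 true — at most one ✓
  (2) {M, Q, U, B}: 0 true — at most one ✓
  (3) {M, W}: 1/2 true — not all ✓
  (4) {Q, U, R, N}: 0 true — none ✓
  (5) B=F, N=F — not both ✓
  (6) {W, R, U, Q}: 1 true — at least one ✓
  (7) {U, Q, N}: 0 true — none ✓
  (8) {B, N, W, R}: 1 true — at most one ✓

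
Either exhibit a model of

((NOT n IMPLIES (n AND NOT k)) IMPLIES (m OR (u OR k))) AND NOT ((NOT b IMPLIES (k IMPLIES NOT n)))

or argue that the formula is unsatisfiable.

n = True; k = True; u = True; m = True; b = False

  (NOT n IMPLIES (n AND NOT k)) IMPLIES (m OR (u OR k)) = True
    NOT n IMPLIES (n AND NOT k) = True
      NOT n = False
      n AND NOT k = False
        NOT k = False
    m OR (u OR k) = True
      u OR k = True
  NOT ((NOT b IMPLIES (k IMPLIES NOT n))) = True
    NOT b IMPLIES (k IMPLIES NOT n) = False
      NOT b = True
      k IMPLIES NOT n = False
        NOT n = False
Both conjuncts True, so the formula holds.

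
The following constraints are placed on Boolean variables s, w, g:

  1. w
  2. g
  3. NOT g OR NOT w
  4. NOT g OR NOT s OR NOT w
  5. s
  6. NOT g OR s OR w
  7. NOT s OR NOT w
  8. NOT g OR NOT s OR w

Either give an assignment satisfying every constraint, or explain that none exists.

Case s = True:
  (w) forces w = True.
  Clause (NOT s OR NOT w) is falsified — contradiction.
Case s = False:
  Clause (s) is falsified — contradiction.
Both cases fail, so the formula is unsatisfiable.

Unsatisfiable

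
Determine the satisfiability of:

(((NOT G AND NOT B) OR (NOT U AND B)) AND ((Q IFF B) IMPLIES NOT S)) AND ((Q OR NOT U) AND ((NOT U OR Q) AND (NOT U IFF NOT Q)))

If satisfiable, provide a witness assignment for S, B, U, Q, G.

S: False; B: True; U: False; Q: False; G: True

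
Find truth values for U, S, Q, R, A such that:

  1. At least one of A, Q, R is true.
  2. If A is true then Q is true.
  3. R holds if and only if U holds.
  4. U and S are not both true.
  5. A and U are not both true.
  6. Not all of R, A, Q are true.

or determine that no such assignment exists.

U: False, S: False, Q: True, R: False, A: False

  (1) {A, Q, R}: 1 true — at least one ✓
  (2) A=F ⇒ Q: vacuous ✓
  (3) R=F, U=F — same ✓
  (4) U=F, S=F — not both ✓
  (5) A=F, U=F — not both ✓
  (6) {R, A, Q}: 1/3 true — not all ✓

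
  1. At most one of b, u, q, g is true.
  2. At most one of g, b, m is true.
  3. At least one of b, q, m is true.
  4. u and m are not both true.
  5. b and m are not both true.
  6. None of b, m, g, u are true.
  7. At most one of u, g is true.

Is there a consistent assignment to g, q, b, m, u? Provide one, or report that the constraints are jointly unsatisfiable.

g=F, q=T, b=F, m=F, u=F

  (1) {b, u, q, g}: 1 true — at most one ✓
  (2) {g, b, m}: 0 true — at most one ✓
  (3) {b, q, m}: 1 true — at least one ✓
  (4) u=F, m=F — not both ✓
  (5) b=F, m=F — not both ✓
  (6) {b, m, g, u}: 0 true — none ✓
  (7) {u, g}: 0 true — at most one ✓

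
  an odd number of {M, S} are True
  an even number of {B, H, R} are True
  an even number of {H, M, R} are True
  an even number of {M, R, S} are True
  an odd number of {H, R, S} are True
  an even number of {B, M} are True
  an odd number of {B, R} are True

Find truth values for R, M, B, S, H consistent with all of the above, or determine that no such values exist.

R = True, M = False, B = False, S = True, H = True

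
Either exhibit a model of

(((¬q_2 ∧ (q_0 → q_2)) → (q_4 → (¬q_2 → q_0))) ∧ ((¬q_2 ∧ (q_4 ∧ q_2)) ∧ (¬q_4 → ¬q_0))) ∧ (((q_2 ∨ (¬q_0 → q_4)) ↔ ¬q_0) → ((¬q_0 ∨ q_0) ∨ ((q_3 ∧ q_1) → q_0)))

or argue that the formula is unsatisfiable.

Case q_2 = True: the conjunct ¬q_2 is False.
Case q_2 = False: the conjunct q_2 is False.
Both cases fail — unsatisfiable.

Unsatisfiable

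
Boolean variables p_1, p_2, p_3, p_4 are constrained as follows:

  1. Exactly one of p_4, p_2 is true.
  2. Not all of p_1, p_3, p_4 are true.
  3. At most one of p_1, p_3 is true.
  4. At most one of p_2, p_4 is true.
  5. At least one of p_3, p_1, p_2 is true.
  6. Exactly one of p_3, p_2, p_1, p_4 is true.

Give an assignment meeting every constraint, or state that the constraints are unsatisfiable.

p_1=F; p_2=T; p_3=F; p_4=F

  (1) {p_4, p_2}: 1 true — exactly one ✓
  (2) {p_1, p_3, p_4}: 0/3 true — not all ✓
  (3) {p_1, p_3}: 0 true — at most one ✓
  (4) {p_2, p_4}: 1 true — at most one ✓
  (5) {p_3, p_1, p_2}: 1 true — at least one ✓
  (6) {p_3, p_2, p_1, p_4}: 1 true — exactly one ✓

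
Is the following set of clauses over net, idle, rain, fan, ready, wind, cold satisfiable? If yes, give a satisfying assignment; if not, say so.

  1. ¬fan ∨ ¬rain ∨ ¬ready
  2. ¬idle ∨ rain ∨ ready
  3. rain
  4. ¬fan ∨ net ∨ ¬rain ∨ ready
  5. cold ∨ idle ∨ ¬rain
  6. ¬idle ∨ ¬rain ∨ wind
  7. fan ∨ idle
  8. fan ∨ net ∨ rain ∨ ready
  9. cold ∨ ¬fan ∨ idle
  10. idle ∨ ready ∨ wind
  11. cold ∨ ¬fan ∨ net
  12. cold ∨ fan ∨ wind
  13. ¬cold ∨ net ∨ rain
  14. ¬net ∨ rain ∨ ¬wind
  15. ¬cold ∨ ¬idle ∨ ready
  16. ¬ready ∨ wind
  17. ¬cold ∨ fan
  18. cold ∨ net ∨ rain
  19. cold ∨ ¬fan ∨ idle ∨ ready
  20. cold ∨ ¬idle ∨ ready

net: False, idle: True, rain: True, fan: False, ready: True, wind: True, cold: False

Unit clause (rain) forces rain = True.
Set net = False.
Try idle = False:
  (cold ∨ idle ∨ ¬rain) forces cold = True.
  (fan ∨ idle) forces fan = True.
  (¬fan ∨ ¬rain ∨ ¬ready) forces ready = False.
  clause (¬fan ∨ net ∨ ¬rain ∨ ready) is falsified — backtrack.
So idle = True.
  then (¬idle ∨ ¬rain ∨ wind) forces wind = True.
Try fan = True:
  (¬fan ∨ ¬rain ∨ ¬ready) forces ready = False.
  clause (¬fan ∨ net ∨ ¬rain ∨ ready) is falsified — backtrack.
So fan = False.
  then (¬cold ∨ fan) forces cold = False.
  then (cold ∨ ¬idle ∨ ready) forces ready = True.
All clauses satisfied.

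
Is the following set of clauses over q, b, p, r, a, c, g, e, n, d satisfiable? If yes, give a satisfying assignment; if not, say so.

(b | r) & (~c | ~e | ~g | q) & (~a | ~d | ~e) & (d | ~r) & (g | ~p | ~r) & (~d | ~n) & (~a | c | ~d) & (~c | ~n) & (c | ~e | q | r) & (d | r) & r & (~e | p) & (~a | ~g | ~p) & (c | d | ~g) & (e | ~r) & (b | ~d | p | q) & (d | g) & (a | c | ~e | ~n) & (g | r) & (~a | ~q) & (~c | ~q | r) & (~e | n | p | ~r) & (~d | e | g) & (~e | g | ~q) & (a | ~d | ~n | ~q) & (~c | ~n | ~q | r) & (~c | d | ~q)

Unit clause (r) forces r = True.
In (e | ~r) only e is left, so e = True.
In (d | ~r) only d is left, so d = True.
In (~d | ~n) only ~n is left, so n = False.
In (~e | p) only p is left, so p = True.
In (~a | ~d | ~e) only ~a is left, so a = False.
In (g | ~p | ~r) only g is left, so g = True.
Set q = True.
Set b = True.
Set c = False.
All clauses satisfied.

q=T, b=T, p=T, r=T, a=F, c=F, g=T, e=T, n=F, d=T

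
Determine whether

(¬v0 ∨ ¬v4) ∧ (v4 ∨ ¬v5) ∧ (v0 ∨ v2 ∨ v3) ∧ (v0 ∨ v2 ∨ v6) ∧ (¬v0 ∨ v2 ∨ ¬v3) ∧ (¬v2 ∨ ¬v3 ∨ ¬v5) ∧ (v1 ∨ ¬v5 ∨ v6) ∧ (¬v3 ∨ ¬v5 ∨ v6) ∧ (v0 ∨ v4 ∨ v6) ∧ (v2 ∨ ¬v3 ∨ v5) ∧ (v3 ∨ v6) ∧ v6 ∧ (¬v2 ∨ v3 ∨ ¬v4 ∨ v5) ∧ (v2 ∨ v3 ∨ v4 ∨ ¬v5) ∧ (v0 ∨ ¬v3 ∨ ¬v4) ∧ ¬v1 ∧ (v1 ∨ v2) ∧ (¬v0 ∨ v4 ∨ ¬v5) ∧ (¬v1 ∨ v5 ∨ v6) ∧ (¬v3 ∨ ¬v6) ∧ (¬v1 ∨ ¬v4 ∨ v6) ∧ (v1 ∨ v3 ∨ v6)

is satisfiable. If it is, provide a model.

v0 = True, v1 = False, v2 = True, v3 = False, v4 = False, v5 = False, v6 = True

Unit clause (v6) forces v6 = True.
Unit clause (¬v1) forces v1 = False.
In (v1 ∨ v2) only v2 is left, so v2 = True.
In (¬v3 ∨ ¬v6) only ¬v3 is left, so v3 = False.
Set v0 = True.
  then (¬v0 ∨ ¬v4) forces v4 = False.
  then (v4 ∨ ¬v5) forces v5 = False.
All clauses satisfied.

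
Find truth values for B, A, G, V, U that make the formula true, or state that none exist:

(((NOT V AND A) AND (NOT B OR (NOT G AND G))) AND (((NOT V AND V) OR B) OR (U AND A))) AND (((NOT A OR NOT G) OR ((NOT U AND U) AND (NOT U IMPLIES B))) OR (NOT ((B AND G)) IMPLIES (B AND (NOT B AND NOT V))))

B = False; A = True; G = False; V = False; U = True

  ((NOT V AND A) AND (NOT B OR (NOT G AND G))) AND (((NOT V AND V) OR B) OR (U AND A)) = True
    (NOT V AND A) AND (NOT B OR (NOT G AND G)) = True
      NOT V AND A = True
        NOT V = True
      NOT B OR (NOT G AND G) = True
        NOT B = True
        NOT G AND G = False
          NOT G = True
    ((NOT V AND V) OR B) OR (U AND A) = True
      (NOT V AND V) OR B = False
        NOT V AND V = False
          NOT V = True
      U AND A = True
  ((NOT A OR NOT G) OR ((NOT U AND U) AND (NOT U IMPLIES B))) OR (NOT ((B AND G)) IMPLIES (B AND (NOT B AND NOT V))) = True
    (NOT A OR NOT G) OR ((NOT U AND U) AND (NOT U IMPLIES B)) = True
      NOT A OR NOT G = True
        NOT A = False
        NOT G = True
      (NOT U AND U) AND (NOT U IMPLIES B) = False
        NOT U AND U = False
          NOT U = False
        NOT U IMPLIES B = True
          NOT U = False
    NOT ((B AND G)) IMPLIES (B AND (NOT B AND NOT V)) = False
      NOT ((B AND G)) = True
        B AND G = False
      B AND (NOT B AND NOT V) = False
        NOT B AND NOT V = True
          NOT B = True
          NOT V = True
Both conjuncts True, so the formula holds.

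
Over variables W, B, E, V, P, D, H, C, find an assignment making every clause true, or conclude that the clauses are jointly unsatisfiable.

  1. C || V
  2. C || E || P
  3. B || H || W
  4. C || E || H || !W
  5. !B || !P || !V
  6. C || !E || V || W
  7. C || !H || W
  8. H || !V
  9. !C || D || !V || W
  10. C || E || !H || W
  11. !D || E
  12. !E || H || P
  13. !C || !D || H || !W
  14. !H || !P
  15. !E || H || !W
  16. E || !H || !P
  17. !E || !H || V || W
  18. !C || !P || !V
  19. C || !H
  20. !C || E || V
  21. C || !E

W=F; B=T; E=T; V=F; P=T; D=F; H=F; C=T

Set W = False.
Set B = True.
Set E = True.
  then (C || !E) forces C = True.
Set V = False.
  then (!E || !H || V || W) forces H = False.
  then (!E || H || P) forces P = True.
Set D = False.
All clauses satisfied.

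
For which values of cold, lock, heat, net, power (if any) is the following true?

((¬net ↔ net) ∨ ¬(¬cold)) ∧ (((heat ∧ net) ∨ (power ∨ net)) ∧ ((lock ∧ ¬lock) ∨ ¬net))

cold=T, lock=F, heat=T, net=F, power=T

  (¬net ↔ net) ∨ ¬(¬cold) = True
    ¬net ↔ net = False
      ¬net = True
    ¬(¬cold) = True
      ¬cold = False
  ((heat ∧ net) ∨ (power ∨ net)) ∧ ((lock ∧ ¬lock) ∨ ¬net) = True
    (heat ∧ net) ∨ (power ∨ net) = True
      heat ∧ net = False
      power ∨ net = True
    (lock ∧ ¬lock) ∨ ¬net = True
      lock ∧ ¬lock = False
        ¬lock = True
      ¬net = True
Both conjuncts True, so the formula holds.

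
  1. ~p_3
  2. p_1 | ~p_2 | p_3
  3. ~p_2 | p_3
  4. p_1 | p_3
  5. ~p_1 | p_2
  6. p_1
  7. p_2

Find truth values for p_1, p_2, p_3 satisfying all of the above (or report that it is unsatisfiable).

Case p_2 = True:
  (~p_3) forces p_3 = False.
  Clause (~p_2 | p_3) is falsified — contradiction.
Case p_2 = False:
  Clause (p_2) is falsified — contradiction.
Both cases fail, so the formula is unsatisfiable.

No satisfying assignment exists.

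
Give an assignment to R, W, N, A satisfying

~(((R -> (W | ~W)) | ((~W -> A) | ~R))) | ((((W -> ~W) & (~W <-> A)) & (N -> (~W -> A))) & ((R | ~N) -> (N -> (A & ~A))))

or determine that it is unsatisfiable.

R = True; W = False; N = False; A = True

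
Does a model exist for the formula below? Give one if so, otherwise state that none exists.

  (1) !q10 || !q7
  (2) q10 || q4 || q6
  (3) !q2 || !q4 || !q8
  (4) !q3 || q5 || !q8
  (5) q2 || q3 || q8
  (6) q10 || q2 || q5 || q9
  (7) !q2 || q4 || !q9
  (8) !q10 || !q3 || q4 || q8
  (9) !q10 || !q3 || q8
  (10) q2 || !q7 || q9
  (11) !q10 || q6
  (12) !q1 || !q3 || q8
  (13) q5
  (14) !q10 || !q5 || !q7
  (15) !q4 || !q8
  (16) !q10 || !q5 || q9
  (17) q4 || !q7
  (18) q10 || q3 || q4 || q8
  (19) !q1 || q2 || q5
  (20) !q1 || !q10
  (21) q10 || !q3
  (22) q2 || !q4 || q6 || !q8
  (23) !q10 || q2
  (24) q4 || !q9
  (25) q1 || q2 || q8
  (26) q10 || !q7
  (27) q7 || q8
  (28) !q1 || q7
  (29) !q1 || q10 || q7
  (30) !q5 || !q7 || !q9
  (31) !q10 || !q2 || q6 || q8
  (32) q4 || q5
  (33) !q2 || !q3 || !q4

q1 = False, q2 = False, q3 = False, q4 = False, q5 = True, q6 = True, q7 = False, q8 = True, q9 = False, q10 = False

Unit clause (q5) forces q5 = True.
Try q1 = True:
  (!q1 || !q10) forces q10 = False.
  (q10 || !q3) forces q3 = False.
  (q10 || !q7) forces q7 = False.
  clause (!q1 || q7) is falsified — backtrack.
So q1 = False.
Set q2 = False.
  then (!q10 || q2) forces q10 = False.
  then (q1 || q2 || q8) forces q8 = True.
  then (q10 || !q7) forces q7 = False.
  then (!q4 || !q8) forces q4 = False.
  then (q10 || !q3) forces q3 = False.
  then (q4 || !q9) forces q9 = False.
  then (q10 || q4 || q6) forces q6 = True.
All clauses satisfied.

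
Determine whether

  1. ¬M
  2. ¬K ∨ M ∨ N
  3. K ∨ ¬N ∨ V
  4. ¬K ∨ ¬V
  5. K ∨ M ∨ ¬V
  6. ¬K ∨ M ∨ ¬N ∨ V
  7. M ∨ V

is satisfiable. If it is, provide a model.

The formula is unsatisfiable.

Case M = True:
  Clause (¬M) is falsified — contradiction.
Case M = False:
  (M ∨ V) forces V = True.
  (¬K ∨ ¬V) forces K = False.
  Clause (K ∨ M ∨ ¬V) is falsified — contradiction.
Both cases fail, so the formula is unsatisfiable.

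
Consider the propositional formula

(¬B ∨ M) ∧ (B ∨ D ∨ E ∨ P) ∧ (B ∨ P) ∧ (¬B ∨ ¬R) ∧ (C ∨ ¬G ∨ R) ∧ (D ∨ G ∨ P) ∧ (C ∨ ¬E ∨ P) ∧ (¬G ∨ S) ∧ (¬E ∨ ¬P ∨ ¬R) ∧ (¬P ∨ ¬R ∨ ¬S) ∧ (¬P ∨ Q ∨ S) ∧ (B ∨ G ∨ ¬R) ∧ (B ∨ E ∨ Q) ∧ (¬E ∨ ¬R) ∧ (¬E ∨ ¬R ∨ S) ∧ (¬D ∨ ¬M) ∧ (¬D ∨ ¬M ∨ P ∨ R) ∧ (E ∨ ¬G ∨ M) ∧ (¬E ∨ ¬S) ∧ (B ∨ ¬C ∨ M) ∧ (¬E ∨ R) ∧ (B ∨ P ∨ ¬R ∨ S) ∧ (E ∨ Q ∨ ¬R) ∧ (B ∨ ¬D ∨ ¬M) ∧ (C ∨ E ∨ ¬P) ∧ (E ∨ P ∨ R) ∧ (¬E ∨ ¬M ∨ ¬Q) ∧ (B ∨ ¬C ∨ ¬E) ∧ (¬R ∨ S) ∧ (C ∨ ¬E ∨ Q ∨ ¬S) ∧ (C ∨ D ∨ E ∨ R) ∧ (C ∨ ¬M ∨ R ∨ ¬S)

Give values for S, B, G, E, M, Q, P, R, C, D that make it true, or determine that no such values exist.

S: False, B: True, G: False, E: False, M: True, Q: True, P: True, R: False, C: True, D: False

Set S = False.
  then (¬G ∨ S) forces G = False.
  then (¬R ∨ S) forces R = False.
  then (¬E ∨ R) forces E = False.
  then (E ∨ P ∨ R) forces P = True.
  then (¬P ∨ Q ∨ S) forces Q = True.
  then (C ∨ E ∨ ¬P) forces C = True.
Set B = True.
  then (¬B ∨ M) forces M = True.
  then (¬D ∨ ¬M) forces D = False.
All clauses satisfied.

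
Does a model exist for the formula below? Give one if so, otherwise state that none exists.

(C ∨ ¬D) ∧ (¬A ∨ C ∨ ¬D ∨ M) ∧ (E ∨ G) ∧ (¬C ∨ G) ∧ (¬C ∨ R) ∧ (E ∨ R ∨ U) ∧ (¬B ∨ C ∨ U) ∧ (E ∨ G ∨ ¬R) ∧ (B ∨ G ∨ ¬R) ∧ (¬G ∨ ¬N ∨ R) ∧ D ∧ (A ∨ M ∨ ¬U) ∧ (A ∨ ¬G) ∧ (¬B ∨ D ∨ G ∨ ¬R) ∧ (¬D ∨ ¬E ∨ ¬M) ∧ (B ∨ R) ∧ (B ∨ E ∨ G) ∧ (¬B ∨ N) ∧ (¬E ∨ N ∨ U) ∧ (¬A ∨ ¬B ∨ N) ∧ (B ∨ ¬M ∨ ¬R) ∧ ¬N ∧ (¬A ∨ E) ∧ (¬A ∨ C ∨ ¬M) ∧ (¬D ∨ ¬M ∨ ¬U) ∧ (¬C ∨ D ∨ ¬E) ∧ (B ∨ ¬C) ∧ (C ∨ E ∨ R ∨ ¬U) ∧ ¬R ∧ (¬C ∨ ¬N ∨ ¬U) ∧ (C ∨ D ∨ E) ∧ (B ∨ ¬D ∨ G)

Unsatisfiable — no assignment works.

Case R = True:
  Clause (¬R) is falsified — contradiction.
Case R = False:
  (¬C ∨ R) forces C = False.
  (C ∨ ¬D) forces D = False.
  Clause (D) is falsified — contradiction.
Both cases fail, so the formula is unsatisfiable.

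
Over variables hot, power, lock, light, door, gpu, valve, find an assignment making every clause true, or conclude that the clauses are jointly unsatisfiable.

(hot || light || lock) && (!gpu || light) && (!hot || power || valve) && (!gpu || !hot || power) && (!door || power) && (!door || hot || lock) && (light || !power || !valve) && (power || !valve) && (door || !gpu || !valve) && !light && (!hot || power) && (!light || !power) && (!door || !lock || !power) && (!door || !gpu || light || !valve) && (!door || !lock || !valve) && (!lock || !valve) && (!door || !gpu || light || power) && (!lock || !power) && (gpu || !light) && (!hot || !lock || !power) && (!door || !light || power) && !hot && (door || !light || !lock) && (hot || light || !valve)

Unit clause (!light) forces light = False.
Unit clause (!hot) forces hot = False.
In (hot || light || !valve) only !valve is left, so valve = False.
In (hot || light || lock) only lock is left, so lock = True.
In (!gpu || light) only !gpu is left, so gpu = False.
In (!lock || !power) only !power is left, so power = False.
In (!door || power) only !door is left, so door = False.
All clauses satisfied.

hot: False, power: False, lock: True, light: False, door: False, gpu: False, valve: False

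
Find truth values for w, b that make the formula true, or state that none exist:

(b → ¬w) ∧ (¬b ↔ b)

Unsatisfiable — no assignment works.

The conjunct ¬b ↔ b is unsatisfiable on its own:
  b=F: evaluates to False.
  b=T: evaluates to False.
So the whole conjunction is unsatisfiable.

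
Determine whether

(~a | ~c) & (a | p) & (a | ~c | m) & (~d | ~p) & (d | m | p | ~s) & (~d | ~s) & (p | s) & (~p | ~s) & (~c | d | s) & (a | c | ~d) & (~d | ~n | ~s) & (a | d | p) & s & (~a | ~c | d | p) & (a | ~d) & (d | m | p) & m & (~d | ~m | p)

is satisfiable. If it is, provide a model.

a=T, n=F, m=T, p=F, c=F, d=F, s=T

Unit clause (s) forces s = True.
Unit clause (m) forces m = True.
In (~d | ~s) only ~d is left, so d = False.
In (~p | ~s) only ~p is left, so p = False.
In (a | d | p) only a is left, so a = True.
In (~a | ~c | d | p) only ~c is left, so c = False.
Set n = False.
All clauses satisfied.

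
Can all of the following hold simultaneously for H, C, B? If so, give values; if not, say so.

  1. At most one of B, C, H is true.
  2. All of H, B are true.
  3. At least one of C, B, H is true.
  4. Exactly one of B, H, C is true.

The formula is unsatisfiable.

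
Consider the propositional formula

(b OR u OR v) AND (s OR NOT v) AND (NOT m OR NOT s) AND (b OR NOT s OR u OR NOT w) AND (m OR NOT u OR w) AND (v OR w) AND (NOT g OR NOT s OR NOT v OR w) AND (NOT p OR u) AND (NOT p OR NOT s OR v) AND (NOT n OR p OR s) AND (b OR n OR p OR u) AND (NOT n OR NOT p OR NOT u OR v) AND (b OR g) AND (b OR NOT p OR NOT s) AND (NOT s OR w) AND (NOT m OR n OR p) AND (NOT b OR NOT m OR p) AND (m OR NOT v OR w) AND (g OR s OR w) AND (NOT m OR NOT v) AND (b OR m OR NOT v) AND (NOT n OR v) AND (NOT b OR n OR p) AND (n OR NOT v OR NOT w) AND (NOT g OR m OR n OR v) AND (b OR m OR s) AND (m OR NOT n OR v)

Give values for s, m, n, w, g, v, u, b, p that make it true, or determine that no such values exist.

s = True, m = False, n = True, w = True, g = True, v = True, u = True, b = True, p = False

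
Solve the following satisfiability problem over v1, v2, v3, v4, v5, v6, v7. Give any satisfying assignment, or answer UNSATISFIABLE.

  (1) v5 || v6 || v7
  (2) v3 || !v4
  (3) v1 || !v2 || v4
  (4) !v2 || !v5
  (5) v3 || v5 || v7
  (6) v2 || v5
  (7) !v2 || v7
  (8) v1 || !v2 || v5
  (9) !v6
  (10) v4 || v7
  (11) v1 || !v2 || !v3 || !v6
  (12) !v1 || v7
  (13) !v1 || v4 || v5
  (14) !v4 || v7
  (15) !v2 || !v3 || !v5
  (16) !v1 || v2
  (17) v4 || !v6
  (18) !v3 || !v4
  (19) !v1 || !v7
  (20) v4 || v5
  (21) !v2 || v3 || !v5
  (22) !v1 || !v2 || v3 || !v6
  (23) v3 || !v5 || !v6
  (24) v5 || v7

v1=F, v2=F, v3=T, v4=F, v5=T, v6=F, v7=T

Unit clause (!v6) forces v6 = False.
Try v1 = True:
  (!v1 || v7) forces v7 = True.
  clause (!v1 || !v7) is falsified — backtrack.
So v1 = False.
Set v2 = False.
  then (v2 || v5) forces v5 = True.
Set v3 = True.
  then (!v3 || !v4) forces v4 = False.
  then (v4 || v7) forces v7 = True.
All clauses satisfied.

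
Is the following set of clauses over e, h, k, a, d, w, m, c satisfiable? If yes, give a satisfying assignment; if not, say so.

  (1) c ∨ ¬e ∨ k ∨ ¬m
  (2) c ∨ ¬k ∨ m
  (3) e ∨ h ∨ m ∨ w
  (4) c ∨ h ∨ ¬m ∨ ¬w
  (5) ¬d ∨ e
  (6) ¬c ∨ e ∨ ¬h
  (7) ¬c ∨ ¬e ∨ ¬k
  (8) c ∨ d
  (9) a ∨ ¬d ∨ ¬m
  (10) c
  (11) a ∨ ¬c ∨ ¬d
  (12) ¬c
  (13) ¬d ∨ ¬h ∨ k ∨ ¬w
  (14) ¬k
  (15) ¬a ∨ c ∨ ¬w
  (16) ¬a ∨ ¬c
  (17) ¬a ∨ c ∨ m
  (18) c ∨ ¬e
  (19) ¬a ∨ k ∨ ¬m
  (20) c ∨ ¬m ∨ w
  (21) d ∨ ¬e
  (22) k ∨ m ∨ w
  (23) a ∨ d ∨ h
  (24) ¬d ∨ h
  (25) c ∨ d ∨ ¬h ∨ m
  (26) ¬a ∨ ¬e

Unsatisfiable — no assignment works.

Case c = True:
  Clause (¬c) is falsified — contradiction.
Case c = False:
  Clause (c) is falsified — contradiction.
Both cases fail, so the formula is unsatisfiable.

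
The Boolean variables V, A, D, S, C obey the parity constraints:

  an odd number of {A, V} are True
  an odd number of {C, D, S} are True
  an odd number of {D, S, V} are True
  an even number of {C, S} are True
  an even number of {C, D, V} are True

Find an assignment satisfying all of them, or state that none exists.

Adding constraints 3, 4, 5 mod 2: every variable appears an even number of times on the left, so the left side is 0.
But the right sides sum to 1 (mod 2). 0 ≠ 1 — the system is inconsistent.

Unsatisfiable — no assignment works.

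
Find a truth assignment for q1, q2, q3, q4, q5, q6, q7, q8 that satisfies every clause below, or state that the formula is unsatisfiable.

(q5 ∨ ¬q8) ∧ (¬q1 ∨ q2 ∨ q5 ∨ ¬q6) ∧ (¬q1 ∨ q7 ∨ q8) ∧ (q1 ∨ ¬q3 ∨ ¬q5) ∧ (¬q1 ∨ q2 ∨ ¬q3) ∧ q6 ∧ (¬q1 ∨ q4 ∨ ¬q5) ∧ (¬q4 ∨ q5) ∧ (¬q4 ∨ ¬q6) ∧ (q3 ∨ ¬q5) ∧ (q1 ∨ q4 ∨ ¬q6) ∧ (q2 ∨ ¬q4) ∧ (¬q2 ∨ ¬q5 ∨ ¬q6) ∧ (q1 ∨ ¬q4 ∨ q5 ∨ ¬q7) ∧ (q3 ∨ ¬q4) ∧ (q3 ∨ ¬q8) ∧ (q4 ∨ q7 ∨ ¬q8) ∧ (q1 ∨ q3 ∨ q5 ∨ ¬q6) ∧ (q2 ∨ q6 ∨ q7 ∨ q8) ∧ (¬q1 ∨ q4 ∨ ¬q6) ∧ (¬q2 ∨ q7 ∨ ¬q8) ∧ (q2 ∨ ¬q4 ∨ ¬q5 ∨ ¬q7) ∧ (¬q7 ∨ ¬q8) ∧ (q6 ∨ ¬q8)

Case q6 = True:
  (¬q4 ∨ ¬q6) forces q4 = False.
  (q1 ∨ q4 ∨ ¬q6) forces q1 = True.
  Clause (¬q1 ∨ q4 ∨ ¬q6) is falsified — contradiction.
Case q6 = False:
  Clause (q6) is falsified — contradiction.
Both cases fail, so the formula is unsatisfiable.

No satisfying assignment exists.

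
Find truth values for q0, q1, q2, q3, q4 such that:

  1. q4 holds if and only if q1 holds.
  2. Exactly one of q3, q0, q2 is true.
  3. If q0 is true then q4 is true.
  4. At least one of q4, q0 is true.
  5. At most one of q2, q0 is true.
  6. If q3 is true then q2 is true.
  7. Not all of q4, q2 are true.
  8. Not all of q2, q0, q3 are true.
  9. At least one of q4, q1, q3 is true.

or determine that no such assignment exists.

q0 = True, q1 = True, q2 = False, q3 = False, q4 = True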